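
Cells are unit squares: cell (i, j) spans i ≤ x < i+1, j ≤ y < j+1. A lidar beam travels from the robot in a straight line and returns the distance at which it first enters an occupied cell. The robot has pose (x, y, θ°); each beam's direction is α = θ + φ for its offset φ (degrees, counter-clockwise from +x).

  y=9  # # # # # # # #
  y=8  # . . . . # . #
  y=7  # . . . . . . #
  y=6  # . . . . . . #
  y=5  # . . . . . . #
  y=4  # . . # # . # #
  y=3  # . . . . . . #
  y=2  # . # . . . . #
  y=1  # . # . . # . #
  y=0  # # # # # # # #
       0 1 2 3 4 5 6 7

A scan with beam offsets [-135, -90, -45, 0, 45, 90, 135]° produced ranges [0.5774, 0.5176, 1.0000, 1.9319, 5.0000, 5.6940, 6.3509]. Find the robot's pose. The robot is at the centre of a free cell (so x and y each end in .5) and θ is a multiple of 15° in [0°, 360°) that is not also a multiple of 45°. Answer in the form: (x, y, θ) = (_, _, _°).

(x, y, θ) = (6.5, 6.5, 105°)

Candidates: 41 free-cell centres × 16 headings = 656 poses. Raycast each; keep the one whose scan matches to 4 dp.
  (1.5, 4.5, 75°): beam 1 = 1.7321 ≠ 0.5774 ✗
  (3.5, 1.5, 285°): beam 3 = 0.5774 ≠ 1.0000 ✗
  (1.5, 7.5, 300°): beam 1 = 0.5176 ≠ 0.5774 ✗
  (1.5, 6.5, 195°): beam 1 = 2.8868 ≠ 0.5774 ✗
  …
  (6.5, 6.5, 105°): r_1=0.5774, r_2=0.5176, r_3=1.0000, r_4=1.9319, r_5=5.0000, r_6=5.6940, r_7=6.3509 — all match ✓
Only this pose fits every beam.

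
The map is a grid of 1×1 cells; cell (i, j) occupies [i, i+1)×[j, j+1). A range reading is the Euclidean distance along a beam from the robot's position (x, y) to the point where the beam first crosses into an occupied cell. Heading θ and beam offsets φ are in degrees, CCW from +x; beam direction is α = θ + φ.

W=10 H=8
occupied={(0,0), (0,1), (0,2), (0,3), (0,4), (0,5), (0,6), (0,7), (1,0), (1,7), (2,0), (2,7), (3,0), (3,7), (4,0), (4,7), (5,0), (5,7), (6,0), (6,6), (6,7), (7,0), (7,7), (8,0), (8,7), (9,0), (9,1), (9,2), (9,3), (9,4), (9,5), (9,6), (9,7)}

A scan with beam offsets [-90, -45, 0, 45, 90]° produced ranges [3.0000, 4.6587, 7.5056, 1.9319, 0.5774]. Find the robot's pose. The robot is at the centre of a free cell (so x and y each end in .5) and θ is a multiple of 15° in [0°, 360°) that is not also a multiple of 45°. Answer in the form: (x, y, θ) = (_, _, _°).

(x, y, θ) = (7.5, 1.5, 150°)

Enumerate (i+0.5, j+0.5, θ) over the 47 free cells and 16 admissible headings. For each, cast all 5 beams and compare to the given ranges.
  (3.5, 3.5, 120°): beam 1 = 6.3509 ≠ 3.0000 ✗
  (1.5, 6.5, 30°): beam 1 = 6.3509 ≠ 3.0000 ✗
  (8.5, 3.5, 60°): beam 1 = 0.5774 ≠ 3.0000 ✗
  (6.5, 3.5, 120°): beam 1 = 2.8868 ≠ 3.0000 ✗
  …
  (7.5, 1.5, 150°): r_1=3.0000, r_2=4.6587, r_3=7.5056, r_4=1.9319, r_5=0.5774 — all match ✓
Unique over the lattice → pose = (7.5, 1.5, 150°).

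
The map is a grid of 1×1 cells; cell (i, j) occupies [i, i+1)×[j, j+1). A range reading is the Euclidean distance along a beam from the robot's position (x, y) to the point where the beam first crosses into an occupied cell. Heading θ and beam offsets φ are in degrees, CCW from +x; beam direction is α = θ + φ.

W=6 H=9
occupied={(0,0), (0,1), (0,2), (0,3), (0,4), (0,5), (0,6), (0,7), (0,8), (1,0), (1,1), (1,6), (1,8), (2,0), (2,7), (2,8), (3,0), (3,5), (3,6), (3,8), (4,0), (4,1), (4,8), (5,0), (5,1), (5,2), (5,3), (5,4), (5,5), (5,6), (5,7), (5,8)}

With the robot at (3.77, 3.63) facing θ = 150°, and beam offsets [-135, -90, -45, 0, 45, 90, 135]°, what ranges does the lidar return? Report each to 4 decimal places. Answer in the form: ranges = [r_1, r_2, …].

beam 1: φ=-135°, α=15°
  dir = (cos 15°, sin 15°) = (0.9659, 0.2588); from cell (3,3)
  next x-line at t=0.2381, next y-line at t=1.4296; Δt_x=1.0353, Δt_y=3.8637
    x: enter (4,3) at t=0.2381
    x: enter (5,3) at t=1.2734 ← occupied
  → r_1 = 1.2734
beam 2: φ=-90°, α=60°
  dir = (cos 60°, sin 60°) = (0.5000, 0.8660); from cell (3,3)
  next x-line at t=0.4600, next y-line at t=0.4272; Δt_x=2.0000, Δt_y=1.1547
    y: enter (3,4) at t=0.4272
    x: enter (4,4) at t=0.4600
    y: enter (4,5) at t=1.5819
    x: enter (5,5) at t=2.4600 ← occupied
  → r_2 = 2.4600
beam 3: φ=-45°, α=105°
  dir = (cos 105°, sin 105°) = (-0.2588, 0.9659); from cell (3,3)
  next x-line at t=2.9751, next y-line at t=0.3831; Δt_x=3.8637, Δt_y=1.0353
    y: enter (3,4) at t=0.3831
    y: enter (3,5) at t=1.4183 ← occupied
  → r_3 = 1.4183
beam 4: φ=0°, α=150°
  dir = (cos 150°, sin 150°) = (-0.8660, 0.5000); from cell (3,3)
  next x-line at t=0.8891, next y-line at t=0.7400; Δt_x=1.1547, Δt_y=2.0000
    y: enter (3,4) at t=0.7400
    x: enter (2,4) at t=0.8891
    x: enter (1,4) at t=2.0438
    y: enter (1,5) at t=2.7400
    x: enter (0,5) at t=3.1985 ← occupied
  → r_4 = 3.1985
beam 5: φ=45°, α=195°
  dir = (cos 195°, sin 195°) = (-0.9659, -0.2588); from cell (3,3)
  next x-line at t=0.7972, next y-line at t=2.4341; Δt_x=1.0353, Δt_y=3.8637
    x: enter (2,3) at t=0.7972
    x: enter (1,3) at t=1.8324
    y: enter (1,2) at t=2.4341
    x: enter (0,2) at t=2.8677 ← occupied
  → r_5 = 2.8677
beam 6: φ=90°, α=240°
  dir = (cos 240°, sin 240°) = (-0.5000, -0.8660); from cell (3,3)
  next x-line at t=1.5400, next y-line at t=0.7275; Δt_x=2.0000, Δt_y=1.1547
    y: enter (3,2) at t=0.7275
    x: enter (2,2) at t=1.5400
    y: enter (2,1) at t=1.8822
    y: enter (2,0) at t=3.0369 ← occupied
  → r_6 = 3.0369
beam 7: φ=135°, α=285°
  dir = (cos 285°, sin 285°) = (0.2588, -0.9659); from cell (3,3)
  next x-line at t=0.8887, next y-line at t=0.6522; Δt_x=3.8637, Δt_y=1.0353
    y: enter (3,2) at t=0.6522
    x: enter (4,2) at t=0.8887
    y: enter (4,1) at t=1.6875 ← occupied
  → r_7 = 1.6875

ranges = [1.2734, 2.4600, 1.4183, 3.1985, 2.8677, 3.0369, 1.6875]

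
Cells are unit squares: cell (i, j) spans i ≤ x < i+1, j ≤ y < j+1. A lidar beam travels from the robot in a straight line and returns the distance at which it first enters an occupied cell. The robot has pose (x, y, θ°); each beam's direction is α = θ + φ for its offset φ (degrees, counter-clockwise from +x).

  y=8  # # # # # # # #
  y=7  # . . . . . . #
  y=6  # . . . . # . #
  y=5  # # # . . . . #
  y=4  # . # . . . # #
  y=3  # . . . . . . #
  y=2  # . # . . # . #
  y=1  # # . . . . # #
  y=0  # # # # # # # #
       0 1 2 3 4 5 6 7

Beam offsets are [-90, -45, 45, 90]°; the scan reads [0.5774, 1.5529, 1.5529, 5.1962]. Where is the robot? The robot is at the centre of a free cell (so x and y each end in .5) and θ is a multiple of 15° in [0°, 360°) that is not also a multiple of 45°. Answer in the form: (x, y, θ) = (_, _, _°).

Enumerate (i+0.5, j+0.5, θ) over the 33 free cells and 16 admissible headings. For each, cast all 4 beams and compare to the given ranges.
  (1.5, 3.5, 165°): beam 1 = 1.5529 ≠ 0.5774 ✗
  (1.5, 4.5, 300°): beam 2 = 1.9319 ≠ 1.5529 ✗
  (6.5, 5.5, 240°): beam 1 = 1.0000 ≠ 0.5774 ✗
  (3.5, 3.5, 285°): beam 1 = 2.5882 ≠ 0.5774 ✗
  (5.5, 3.5, 15°): beam 1 = 0.5176 ≠ 0.5774 ✗
  …
  (2.5, 7.5, 210°): r_1=0.5774, r_2=1.5529, r_3=1.5529, r_4=5.1962 — all match ✓
Unique over the lattice → pose = (2.5, 7.5, 210°).

(x, y, θ) = (2.5, 7.5, 210°)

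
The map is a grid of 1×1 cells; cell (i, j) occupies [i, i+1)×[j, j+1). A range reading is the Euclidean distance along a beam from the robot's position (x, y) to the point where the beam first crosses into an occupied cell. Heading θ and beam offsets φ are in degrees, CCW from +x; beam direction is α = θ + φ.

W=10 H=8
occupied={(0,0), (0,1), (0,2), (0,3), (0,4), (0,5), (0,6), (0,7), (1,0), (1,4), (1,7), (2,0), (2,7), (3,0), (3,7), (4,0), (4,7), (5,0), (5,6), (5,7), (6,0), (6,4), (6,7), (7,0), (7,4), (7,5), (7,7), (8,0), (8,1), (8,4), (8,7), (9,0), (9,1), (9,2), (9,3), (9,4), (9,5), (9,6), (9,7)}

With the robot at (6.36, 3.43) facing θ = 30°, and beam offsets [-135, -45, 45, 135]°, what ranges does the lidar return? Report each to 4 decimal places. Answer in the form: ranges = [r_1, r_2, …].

beam 1: φ=-135°, α=255°
  direction (-0.2588, -0.9659); cell (6,3); t to first gridline: x 1.3909, y 0.4452 (then +3.8637 / +1.0353)
    (6,2) via y @ 0.4452
    (5,2) via x @ 1.3909
    (5,1) via y @ 1.4804
    (5,0) via y @ 2.5157  # hit
  → r_1 = 2.5157
beam 2: φ=-45°, α=345°
  direction (0.9659, -0.2588); cell (6,3); t to first gridline: x 0.6626, y 1.6614 (then +1.0353 / +3.8637)
    (7,3) via x @ 0.6626
    (7,2) via y @ 1.6614
    (8,2) via x @ 1.6979
    (9,2) via x @ 2.7331  # hit
  → r_2 = 2.7331
beam 3: φ=45°, α=75°
  direction (0.2588, 0.9659); cell (6,3); t to first gridline: x 2.4728, y 0.5901 (then +3.8637 / +1.0353)
    (6,4) via y @ 0.5901  # hit
  → r_3 = 0.5901
beam 4: φ=135°, α=165°
  direction (-0.9659, 0.2588); cell (6,3); t to first gridline: x 0.3727, y 2.2023 (then +1.0353 / +3.8637)
    (5,3) via x @ 0.3727
    (4,3) via x @ 1.4080
    (4,4) via y @ 2.2023
    (3,4) via x @ 2.4433
    (2,4) via x @ 3.4785
    (1,4) via x @ 4.5138  # hit
  → r_4 = 4.5138

ranges = [2.5157, 2.7331, 0.5901, 4.5138]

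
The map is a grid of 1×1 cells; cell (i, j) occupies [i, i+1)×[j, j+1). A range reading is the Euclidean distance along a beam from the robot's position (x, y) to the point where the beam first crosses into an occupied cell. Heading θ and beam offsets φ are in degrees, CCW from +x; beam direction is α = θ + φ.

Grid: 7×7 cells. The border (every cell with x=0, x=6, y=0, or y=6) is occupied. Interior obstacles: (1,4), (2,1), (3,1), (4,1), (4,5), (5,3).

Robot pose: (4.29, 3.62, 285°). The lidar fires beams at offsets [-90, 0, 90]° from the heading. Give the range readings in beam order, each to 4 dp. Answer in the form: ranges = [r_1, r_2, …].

ranges = [3.4061, 1.6771, 0.7350]

beam 1: φ=-90°, α=195°
  d=(-0.9659,-0.2588)  start (4,3)  tX=0.3002 tY=2.3955  stride 1/|dx|=1.0353 1/|dy|=3.8637
    cross x-line → (3,3), t=0.3002
    cross x-line → (2,3), t=1.3355
    cross x-line → (1,3), t=2.3708
    cross y-line → (1,2), t=2.3955
    cross x-line → (0,2), t=3.4061 (wall)
  → r_1 = 3.4061
beam 2: φ=0°, α=285°
  d=(0.2588,-0.9659)  start (4,3)  tX=2.7432 tY=0.6419  stride 1/|dx|=3.8637 1/|dy|=1.0353
    cross y-line → (4,2), t=0.6419
    cross y-line → (4,1), t=1.6771 (wall)
  → r_2 = 1.6771
beam 3: φ=90°, α=15°
  d=(0.9659,0.2588)  start (4,3)  tX=0.7350 tY=1.4682  stride 1/|dx|=1.0353 1/|dy|=3.8637
    cross x-line → (5,3), t=0.7350 (wall)
  → r_3 = 0.7350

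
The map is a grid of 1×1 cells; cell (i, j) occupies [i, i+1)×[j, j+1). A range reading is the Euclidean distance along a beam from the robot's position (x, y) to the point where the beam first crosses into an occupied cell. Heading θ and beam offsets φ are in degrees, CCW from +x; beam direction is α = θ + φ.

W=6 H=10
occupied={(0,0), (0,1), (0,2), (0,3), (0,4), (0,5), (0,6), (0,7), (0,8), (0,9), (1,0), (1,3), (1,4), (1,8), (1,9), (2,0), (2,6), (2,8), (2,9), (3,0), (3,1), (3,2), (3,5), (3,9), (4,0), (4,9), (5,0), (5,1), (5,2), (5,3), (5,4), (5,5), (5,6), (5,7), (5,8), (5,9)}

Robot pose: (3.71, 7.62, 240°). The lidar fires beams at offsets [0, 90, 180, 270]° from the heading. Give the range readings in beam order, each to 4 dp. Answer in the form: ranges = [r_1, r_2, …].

beam 1: φ=0°, α=240°
  d=(-0.5000,-0.8660)  start (3,7)  tX=1.4200 tY=0.7159  stride 1/|dx|=2.0000 1/|dy|=1.1547
    cross y-line → (3,6), t=0.7159
    cross x-line → (2,6), t=1.4200 (wall)
  → r_1 = 1.4200
beam 2: φ=90°, α=330°
  d=(0.8660,-0.5000)  start (3,7)  tX=0.3349 tY=1.2400  stride 1/|dx|=1.1547 1/|dy|=2.0000
    cross x-line → (4,7), t=0.3349
    cross y-line → (4,6), t=1.2400
    cross x-line → (5,6), t=1.4896 (wall)
  → r_2 = 1.4896
beam 3: φ=180°, α=60°
  d=(0.5000,0.8660)  start (3,7)  tX=0.5800 tY=0.4388  stride 1/|dx|=2.0000 1/|dy|=1.1547
    cross y-line → (3,8), t=0.4388
    cross x-line → (4,8), t=0.5800
    cross y-line → (4,9), t=1.5935 (wall)
  → r_3 = 1.5935
beam 4: φ=270°, α=150°
  d=(-0.8660,0.5000)  start (3,7)  tX=0.8198 tY=0.7600  stride 1/|dx|=1.1547 1/|dy|=2.0000
    cross y-line → (3,8), t=0.7600
    cross x-line → (2,8), t=0.8198 (wall)
  → r_4 = 0.8198

ranges = [1.4200, 1.4896, 1.5935, 0.8198]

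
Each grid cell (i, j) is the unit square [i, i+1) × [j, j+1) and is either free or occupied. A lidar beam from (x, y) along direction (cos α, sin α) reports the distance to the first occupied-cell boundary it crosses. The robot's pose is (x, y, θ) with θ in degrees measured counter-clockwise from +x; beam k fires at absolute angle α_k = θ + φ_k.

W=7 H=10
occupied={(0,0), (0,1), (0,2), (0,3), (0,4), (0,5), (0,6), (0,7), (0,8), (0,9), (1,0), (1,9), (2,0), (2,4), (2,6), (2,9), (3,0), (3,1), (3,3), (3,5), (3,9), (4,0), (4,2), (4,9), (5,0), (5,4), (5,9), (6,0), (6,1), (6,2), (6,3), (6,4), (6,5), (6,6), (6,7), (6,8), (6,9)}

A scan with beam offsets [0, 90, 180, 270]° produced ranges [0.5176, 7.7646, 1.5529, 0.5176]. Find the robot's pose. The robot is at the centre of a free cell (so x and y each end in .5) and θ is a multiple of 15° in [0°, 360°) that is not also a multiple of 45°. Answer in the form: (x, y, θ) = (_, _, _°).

(x, y, θ) = (5.5, 1.5, 15°)

The pose lattice has 33·16 = 528 candidates. Test each by forward raycasting.
  (1.5, 6.5, 195°): beam 2 = 1.9319 ≠ 7.7646 ✗
  (2.5, 1.5, 30°): beam 1 = 0.5774 ≠ 0.5176 ✗
  (3.5, 4.5, 195°): beam 2 = 0.5176 ≠ 7.7646 ✗
  (1.5, 5.5, 300°): beam 1 = 1.0000 ≠ 0.5176 ✗
  …
  (5.5, 1.5, 15°): r_1=0.5176, r_2=7.7646, r_3=1.5529, r_4=0.5176 — all match ✓
Unique over the lattice → pose = (5.5, 1.5, 15°).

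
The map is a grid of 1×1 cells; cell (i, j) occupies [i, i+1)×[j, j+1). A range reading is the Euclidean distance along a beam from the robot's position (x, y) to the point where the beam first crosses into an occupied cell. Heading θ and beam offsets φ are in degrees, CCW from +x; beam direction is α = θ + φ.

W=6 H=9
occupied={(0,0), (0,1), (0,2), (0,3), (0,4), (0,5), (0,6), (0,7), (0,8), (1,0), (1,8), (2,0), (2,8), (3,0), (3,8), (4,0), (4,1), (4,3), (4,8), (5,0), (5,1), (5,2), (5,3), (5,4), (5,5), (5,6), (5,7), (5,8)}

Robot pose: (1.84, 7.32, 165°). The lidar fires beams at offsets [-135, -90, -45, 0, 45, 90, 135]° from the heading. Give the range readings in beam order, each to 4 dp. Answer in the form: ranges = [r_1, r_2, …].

beam 1: φ=-135°, α=30°
  dir = (cos 30°, sin 30°) = (0.8660, 0.5000); from cell (1,7)
  next x-line at t=0.1848, next y-line at t=1.3600; Δt_x=1.1547, Δt_y=2.0000
    x: enter (2,7) at t=0.1848
    x: enter (3,7) at t=1.3395
    y: enter (3,8) at t=1.3600 ← occupied
  → r_1 = 1.3600
beam 2: φ=-90°, α=75°
  dir = (cos 75°, sin 75°) = (0.2588, 0.9659); from cell (1,7)
  next x-line at t=0.6182, next y-line at t=0.7040; Δt_x=3.8637, Δt_y=1.0353
    x: enter (2,7) at t=0.6182
    y: enter (2,8) at t=0.7040 ← occupied
  → r_2 = 0.7040
beam 3: φ=-45°, α=120°
  dir = (cos 120°, sin 120°) = (-0.5000, 0.8660); from cell (1,7)
  next x-line at t=1.6800, next y-line at t=0.7852; Δt_x=2.0000, Δt_y=1.1547
    y: enter (1,8) at t=0.7852 ← occupied
  → r_3 = 0.7852
beam 4: φ=0°, α=165°
  dir = (cos 165°, sin 165°) = (-0.9659, 0.2588); from cell (1,7)
  next x-line at t=0.8696, next y-line at t=2.6273; Δt_x=1.0353, Δt_y=3.8637
    x: enter (0,7) at t=0.8696 ← occupied
  → r_4 = 0.8696
beam 5: φ=45°, α=210°
  dir = (cos 210°, sin 210°) = (-0.8660, -0.5000); from cell (1,7)
  next x-line at t=0.9699, next y-line at t=0.6400; Δt_x=1.1547, Δt_y=2.0000
    y: enter (1,6) at t=0.6400
    x: enter (0,6) at t=0.9699 ← occupied
  → r_5 = 0.9699
beam 6: φ=90°, α=255°
  dir = (cos 255°, sin 255°) = (-0.2588, -0.9659); from cell (1,7)
  next x-line at t=3.2455, next y-line at t=0.3313; Δt_x=3.8637, Δt_y=1.0353
    y: enter (1,6) at t=0.3313
    y: enter (1,5) at t=1.3666
    y: enter (1,4) at t=2.4018
    x: enter (0,4) at t=3.2455 ← occupied
  → r_6 = 3.2455
beam 7: φ=135°, α=300°
  dir = (cos 300°, sin 300°) = (0.5000, -0.8660); from cell (1,7)
  next x-line at t=0.3200, next y-line at t=0.3695; Δt_x=2.0000, Δt_y=1.1547
    x: enter (2,7) at t=0.3200
    y: enter (2,6) at t=0.3695
    y: enter (2,5) at t=1.5242
    x: enter (3,5) at t=2.3200
    y: enter (3,4) at t=2.6789
    y: enter (3,3) at t=3.8336
    x: enter (4,3) at t=4.3200 ← occupied
  → r_7 = 4.3200

ranges = [1.3600, 0.7040, 0.7852, 0.8696, 0.9699, 3.2455, 4.3200]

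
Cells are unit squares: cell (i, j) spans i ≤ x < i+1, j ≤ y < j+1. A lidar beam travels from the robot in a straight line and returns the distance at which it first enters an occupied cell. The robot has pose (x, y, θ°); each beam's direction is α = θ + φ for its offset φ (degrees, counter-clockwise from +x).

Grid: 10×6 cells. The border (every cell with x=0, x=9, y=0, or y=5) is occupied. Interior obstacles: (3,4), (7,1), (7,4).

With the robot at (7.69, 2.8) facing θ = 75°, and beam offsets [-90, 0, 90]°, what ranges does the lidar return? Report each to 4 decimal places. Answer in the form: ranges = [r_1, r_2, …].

beam 1: φ=-90°, α=345°
  direction (0.9659, -0.2588); cell (7,2); t to first gridline: x 0.3209, y 3.0910 (then +1.0353 / +3.8637)
    (8,2) via x @ 0.3209
    (9,2) via x @ 1.3562  # hit
  → r_1 = 1.3562
beam 2: φ=0°, α=75°
  direction (0.2588, 0.9659); cell (7,2); t to first gridline: x 1.1977, y 0.2071 (then +3.8637 / +1.0353)
    (7,3) via y @ 0.2071
    (8,3) via x @ 1.1977
    (8,4) via y @ 1.2423
    (8,5) via y @ 2.2776  # hit
  → r_2 = 2.2776
beam 3: φ=90°, α=165°
  direction (-0.9659, 0.2588); cell (7,2); t to first gridline: x 0.7143, y 0.7727 (then +1.0353 / +3.8637)
    (6,2) via x @ 0.7143
    (6,3) via y @ 0.7727
    (5,3) via x @ 1.7496
    (4,3) via x @ 2.7849
    (3,3) via x @ 3.8202
    (3,4) via y @ 4.6364  # hit
  → r_3 = 4.6364

ranges = [1.3562, 2.2776, 4.6364]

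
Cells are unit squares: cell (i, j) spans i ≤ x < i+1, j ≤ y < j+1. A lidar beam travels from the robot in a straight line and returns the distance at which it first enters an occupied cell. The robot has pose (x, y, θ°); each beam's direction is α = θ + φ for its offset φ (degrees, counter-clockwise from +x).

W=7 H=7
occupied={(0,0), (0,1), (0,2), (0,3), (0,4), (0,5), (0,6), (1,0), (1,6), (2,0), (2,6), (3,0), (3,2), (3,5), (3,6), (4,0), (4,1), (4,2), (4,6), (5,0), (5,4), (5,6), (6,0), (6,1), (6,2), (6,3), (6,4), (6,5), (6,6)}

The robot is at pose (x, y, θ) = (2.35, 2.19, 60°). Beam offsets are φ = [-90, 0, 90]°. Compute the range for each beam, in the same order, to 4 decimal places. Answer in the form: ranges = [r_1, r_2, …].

beam 1: φ=-90°, α=330°
  d=(0.8660,-0.5000)  start (2,2)  tX=0.7506 tY=0.3800  stride 1/|dx|=1.1547 1/|dy|=2.0000
    cross y-line → (2,1), t=0.3800
    cross x-line → (3,1), t=0.7506
    cross x-line → (4,1), t=1.9053 (wall)
  → r_1 = 1.9053
beam 2: φ=0°, α=60°
  d=(0.5000,0.8660)  start (2,2)  tX=1.3000 tY=0.9353  stride 1/|dx|=2.0000 1/|dy|=1.1547
    cross y-line → (2,3), t=0.9353
    cross x-line → (3,3), t=1.3000
    cross y-line → (3,4), t=2.0900
    cross y-line → (3,5), t=3.2447 (wall)
  → r_2 = 3.2447
beam 3: φ=90°, α=150°
  d=(-0.8660,0.5000)  start (2,2)  tX=0.4041 tY=1.6200  stride 1/|dx|=1.1547 1/|dy|=2.0000
    cross x-line → (1,2), t=0.4041
    cross x-line → (0,2), t=1.5588 (wall)
  → r_3 = 1.5588

ranges = [1.9053, 3.2447, 1.5588]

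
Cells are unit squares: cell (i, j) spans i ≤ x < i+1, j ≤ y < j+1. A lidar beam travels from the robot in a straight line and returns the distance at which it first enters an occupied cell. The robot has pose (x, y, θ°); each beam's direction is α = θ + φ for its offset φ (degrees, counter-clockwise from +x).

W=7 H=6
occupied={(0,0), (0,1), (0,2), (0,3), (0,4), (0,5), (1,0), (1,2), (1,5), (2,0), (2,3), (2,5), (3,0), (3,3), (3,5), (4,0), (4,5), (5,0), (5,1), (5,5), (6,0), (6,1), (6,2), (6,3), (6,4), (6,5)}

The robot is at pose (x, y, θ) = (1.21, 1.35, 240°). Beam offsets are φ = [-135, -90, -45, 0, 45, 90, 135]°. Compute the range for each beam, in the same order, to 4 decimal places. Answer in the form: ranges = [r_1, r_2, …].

beam 1: φ=-135°, α=105°
  cosα=-0.2588 sinα=0.9659 | (1,1) | tMaxX 0.8114 tMaxY 0.6729 | tΔX 3.8637 tΔY 1.0353
    t=0.6729 [y] (1,2) — stop
  → r_1 = 0.6729
beam 2: φ=-90°, α=150°
  cosα=-0.8660 sinα=0.5000 | (1,1) | tMaxX 0.2425 tMaxY 1.3000 | tΔX 1.1547 tΔY 2.0000
    t=0.2425 [x] (0,1) — stop
  → r_2 = 0.2425
beam 3: φ=-45°, α=195°
  cosα=-0.9659 sinα=-0.2588 | (1,1) | tMaxX 0.2174 tMaxY 1.3523 | tΔX 1.0353 tΔY 3.8637
    t=0.2174 [x] (0,1) — stop
  → r_3 = 0.2174
beam 4: φ=0°, α=240°
  cosα=-0.5000 sinα=-0.8660 | (1,1) | tMaxX 0.4200 tMaxY 0.4041 | tΔX 2.0000 tΔY 1.1547
    t=0.4041 [y] (1,0) — stop
  → r_4 = 0.4041
beam 5: φ=45°, α=285°
  cosα=0.2588 sinα=-0.9659 | (1,1) | tMaxX 3.0523 tMaxY 0.3623 | tΔX 3.8637 tΔY 1.0353
    t=0.3623 [y] (1,0) — stop
  → r_5 = 0.3623
beam 6: φ=90°, α=330°
  cosα=0.8660 sinα=-0.5000 | (1,1) | tMaxX 0.9122 tMaxY 0.7000 | tΔX 1.1547 tΔY 2.0000
    t=0.7000 [y] (1,0) — stop
  → r_6 = 0.7000
beam 7: φ=135°, α=15°
  cosα=0.9659 sinα=0.2588 | (1,1) | tMaxX 0.8179 tMaxY 2.5114 | tΔX 1.0353 tΔY 3.8637
    t=0.8179 [x] (2,1)
    t=1.8531 [x] (3,1)
    t=2.5114 [y] (3,2)
    t=2.8884 [x] (4,2)
    t=3.9237 [x] (5,2)
    t=4.9590 [x] (6,2) — stop
  → r_7 = 4.9590

ranges = [0.6729, 0.2425, 0.2174, 0.4041, 0.3623, 0.7000, 4.9590]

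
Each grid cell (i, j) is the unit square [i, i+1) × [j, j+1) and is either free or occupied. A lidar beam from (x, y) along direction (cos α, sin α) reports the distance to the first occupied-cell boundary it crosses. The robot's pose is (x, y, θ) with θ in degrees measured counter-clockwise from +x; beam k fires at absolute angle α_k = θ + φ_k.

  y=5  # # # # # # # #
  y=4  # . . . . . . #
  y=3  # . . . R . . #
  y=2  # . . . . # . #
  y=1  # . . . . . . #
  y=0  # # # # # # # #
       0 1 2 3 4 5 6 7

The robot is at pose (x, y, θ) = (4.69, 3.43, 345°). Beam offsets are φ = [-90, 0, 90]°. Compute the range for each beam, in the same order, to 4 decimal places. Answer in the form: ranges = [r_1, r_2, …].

beam 1: φ=-90°, α=255°
  d=(-0.2588,-0.9659)  start (4,3)  tX=2.6660 tY=0.4452  stride 1/|dx|=3.8637 1/|dy|=1.0353
    cross y-line → (4,2), t=0.4452
    cross y-line → (4,1), t=1.4804
    cross y-line → (4,0), t=2.5157 (wall)
  → r_1 = 2.5157
beam 2: φ=0°, α=345°
  d=(0.9659,-0.2588)  start (4,3)  tX=0.3209 tY=1.6614  stride 1/|dx|=1.0353 1/|dy|=3.8637
    cross x-line → (5,3), t=0.3209
    cross x-line → (6,3), t=1.3562
    cross y-line → (6,2), t=1.6614
    cross x-line → (7,2), t=2.3915 (wall)
  → r_2 = 2.3915
beam 3: φ=90°, α=75°
  d=(0.2588,0.9659)  start (4,3)  tX=1.1977 tY=0.5901  stride 1/|dx|=3.8637 1/|dy|=1.0353
    cross y-line → (4,4), t=0.5901
    cross x-line → (5,4), t=1.1977
    cross y-line → (5,5), t=1.6254 (wall)
  → r_3 = 1.6254

ranges = [2.5157, 2.3915, 1.6254]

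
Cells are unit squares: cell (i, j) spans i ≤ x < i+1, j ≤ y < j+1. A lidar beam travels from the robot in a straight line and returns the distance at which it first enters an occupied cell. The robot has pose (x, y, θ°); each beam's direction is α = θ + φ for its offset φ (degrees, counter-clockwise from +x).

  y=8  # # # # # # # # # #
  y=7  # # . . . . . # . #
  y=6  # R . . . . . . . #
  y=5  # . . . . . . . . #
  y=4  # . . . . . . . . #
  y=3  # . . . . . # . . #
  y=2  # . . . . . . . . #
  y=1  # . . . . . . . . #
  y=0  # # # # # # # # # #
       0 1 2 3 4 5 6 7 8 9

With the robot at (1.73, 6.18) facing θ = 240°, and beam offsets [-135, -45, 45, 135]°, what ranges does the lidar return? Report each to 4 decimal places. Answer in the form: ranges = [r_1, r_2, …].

ranges = [0.8489, 0.7558, 5.3627, 5.4559]

beam 1: φ=-135°, α=105°
  dir = (cos 105°, sin 105°) = (-0.2588, 0.9659); from cell (1,6)
  next x-line at t=2.8205, next y-line at t=0.8489; Δt_x=3.8637, Δt_y=1.0353
    y: enter (1,7) at t=0.8489 ← occupied
  → r_1 = 0.8489
beam 2: φ=-45°, α=195°
  dir = (cos 195°, sin 195°) = (-0.9659, -0.2588); from cell (1,6)
  next x-line at t=0.7558, next y-line at t=0.6955; Δt_x=1.0353, Δt_y=3.8637
    y: enter (1,5) at t=0.6955
    x: enter (0,5) at t=0.7558 ← occupied
  → r_2 = 0.7558
beam 3: φ=45°, α=285°
  dir = (cos 285°, sin 285°) = (0.2588, -0.9659); from cell (1,6)
  next x-line at t=1.0432, next y-line at t=0.1863; Δt_x=3.8637, Δt_y=1.0353
    y: enter (1,5) at t=0.1863
    x: enter (2,5) at t=1.0432
    y: enter (2,4) at t=1.2216
    y: enter (2,3) at t=2.2569
    y: enter (2,2) at t=3.2922
    y: enter (2,1) at t=4.3275
    x: enter (3,1) at t=4.9069
    y: enter (3,0) at t=5.3627 ← occupied
  → r_3 = 5.3627
beam 4: φ=135°, α=15°
  dir = (cos 15°, sin 15°) = (0.9659, 0.2588); from cell (1,6)
  next x-line at t=0.2795, next y-line at t=3.1682; Δt_x=1.0353, Δt_y=3.8637
    x: enter (2,6) at t=0.2795
    x: enter (3,6) at t=1.3148
    x: enter (4,6) at t=2.3501
    y: enter (4,7) at t=3.1682
    x: enter (5,7) at t=3.3854
    x: enter (6,7) at t=4.4206
    x: enter (7,7) at t=5.4559 ← occupied
  → r_4 = 5.4559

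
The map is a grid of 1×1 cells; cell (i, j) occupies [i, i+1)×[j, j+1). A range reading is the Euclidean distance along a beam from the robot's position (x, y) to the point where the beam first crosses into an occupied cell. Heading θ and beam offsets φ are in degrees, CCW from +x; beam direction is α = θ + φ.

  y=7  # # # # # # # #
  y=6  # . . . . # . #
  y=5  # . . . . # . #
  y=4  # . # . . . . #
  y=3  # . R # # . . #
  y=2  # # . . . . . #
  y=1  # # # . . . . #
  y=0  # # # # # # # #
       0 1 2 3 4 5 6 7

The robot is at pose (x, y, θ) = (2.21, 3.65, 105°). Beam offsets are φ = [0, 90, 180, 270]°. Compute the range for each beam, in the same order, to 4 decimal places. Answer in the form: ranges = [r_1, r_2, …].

beam 1: φ=0°, α=105°
  d=(-0.2588,0.9659)  start (2,3)  tX=0.8114 tY=0.3623  stride 1/|dx|=3.8637 1/|dy|=1.0353
    cross y-line → (2,4), t=0.3623 (wall)
  → r_1 = 0.3623
beam 2: φ=90°, α=195°
  d=(-0.9659,-0.2588)  start (2,3)  tX=0.2174 tY=2.5114  stride 1/|dx|=1.0353 1/|dy|=3.8637
    cross x-line → (1,3), t=0.2174
    cross x-line → (0,3), t=1.2527 (wall)
  → r_2 = 1.2527
beam 3: φ=180°, α=285°
  d=(0.2588,-0.9659)  start (2,3)  tX=3.0523 tY=0.6729  stride 1/|dx|=3.8637 1/|dy|=1.0353
    cross y-line → (2,2), t=0.6729
    cross y-line → (2,1), t=1.7082 (wall)
  → r_3 = 1.7082
beam 4: φ=270°, α=15°
  d=(0.9659,0.2588)  start (2,3)  tX=0.8179 tY=1.3523  stride 1/|dx|=1.0353 1/|dy|=3.8637
    cross x-line → (3,3), t=0.8179 (wall)
  → r_4 = 0.8179

ranges = [0.3623, 1.2527, 1.7082, 0.8179]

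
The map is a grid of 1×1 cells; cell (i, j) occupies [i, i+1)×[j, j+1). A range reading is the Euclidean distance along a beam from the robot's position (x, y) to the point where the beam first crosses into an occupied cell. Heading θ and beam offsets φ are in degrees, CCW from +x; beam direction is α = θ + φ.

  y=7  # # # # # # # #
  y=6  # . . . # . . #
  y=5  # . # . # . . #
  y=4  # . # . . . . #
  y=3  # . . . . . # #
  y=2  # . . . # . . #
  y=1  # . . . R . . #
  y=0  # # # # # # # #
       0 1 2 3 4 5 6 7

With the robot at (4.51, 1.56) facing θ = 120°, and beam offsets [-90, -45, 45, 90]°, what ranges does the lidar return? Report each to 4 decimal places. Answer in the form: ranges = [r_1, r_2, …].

ranges = [2.8752, 0.4555, 3.6338, 1.1200]

beam 1: φ=-90°, α=30°
  direction (0.8660, 0.5000); cell (4,1); t to first gridline: x 0.5658, y 0.8800 (then +1.1547 / +2.0000)
    (5,1) via x @ 0.5658
    (5,2) via y @ 0.8800
    (6,2) via x @ 1.7205
    (7,2) via x @ 2.8752  # hit
  → r_1 = 2.8752
beam 2: φ=-45°, α=75°
  direction (0.2588, 0.9659); cell (4,1); t to first gridline: x 1.8932, y 0.4555 (then +3.8637 / +1.0353)
    (4,2) via y @ 0.4555  # hit
  → r_2 = 0.4555
beam 3: φ=45°, α=165°
  direction (-0.9659, 0.2588); cell (4,1); t to first gridline: x 0.5280, y 1.7000 (then +1.0353 / +3.8637)
    (3,1) via x @ 0.5280
    (2,1) via x @ 1.5633
    (2,2) via y @ 1.7000
    (1,2) via x @ 2.5985
    (0,2) via x @ 3.6338  # hit
  → r_3 = 3.6338
beam 4: φ=90°, α=210°
  direction (-0.8660, -0.5000); cell (4,1); t to first gridline: x 0.5889, y 1.1200 (then +1.1547 / +2.0000)
    (3,1) via x @ 0.5889
    (3,0) via y @ 1.1200  # hit
  → r_4 = 1.1200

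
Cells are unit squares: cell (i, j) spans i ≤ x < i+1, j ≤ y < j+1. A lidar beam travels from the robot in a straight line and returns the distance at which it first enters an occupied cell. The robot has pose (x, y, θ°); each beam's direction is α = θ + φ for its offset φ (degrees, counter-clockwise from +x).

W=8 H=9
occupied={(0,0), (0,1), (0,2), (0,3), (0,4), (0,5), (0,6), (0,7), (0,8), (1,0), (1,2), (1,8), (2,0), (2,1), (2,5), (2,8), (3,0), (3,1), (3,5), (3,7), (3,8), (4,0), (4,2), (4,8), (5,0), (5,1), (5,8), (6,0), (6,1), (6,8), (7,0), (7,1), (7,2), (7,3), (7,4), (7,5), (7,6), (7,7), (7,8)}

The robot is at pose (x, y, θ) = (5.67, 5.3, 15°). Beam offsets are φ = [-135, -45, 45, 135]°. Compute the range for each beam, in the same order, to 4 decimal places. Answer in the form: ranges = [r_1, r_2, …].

ranges = [2.6558, 1.5358, 2.6600, 5.3925]

beam 1: φ=-135°, α=240°
  dir = (cos 240°, sin 240°) = (-0.5000, -0.8660); from cell (5,5)
  next x-line at t=1.3400, next y-line at t=0.3464; Δt_x=2.0000, Δt_y=1.1547
    y: enter (5,4) at t=0.3464
    x: enter (4,4) at t=1.3400
    y: enter (4,3) at t=1.5011
    y: enter (4,2) at t=2.6558 ← occupied
  → r_1 = 2.6558
beam 2: φ=-45°, α=330°
  dir = (cos 330°, sin 330°) = (0.8660, -0.5000); from cell (5,5)
  next x-line at t=0.3811, next y-line at t=0.6000; Δt_x=1.1547, Δt_y=2.0000
    x: enter (6,5) at t=0.3811
    y: enter (6,4) at t=0.6000
    x: enter (7,4) at t=1.5358 ← occupied
  → r_2 = 1.5358
beam 3: φ=45°, α=60°
  dir = (cos 60°, sin 60°) = (0.5000, 0.8660); from cell (5,5)
  next x-line at t=0.6600, next y-line at t=0.8083; Δt_x=2.0000, Δt_y=1.1547
    x: enter (6,5) at t=0.6600
    y: enter (6,6) at t=0.8083
    y: enter (6,7) at t=1.9630
    x: enter (7,7) at t=2.6600 ← occupied
  → r_3 = 2.6600
beam 4: φ=135°, α=150°
  dir = (cos 150°, sin 150°) = (-0.8660, 0.5000); from cell (5,5)
  next x-line at t=0.7736, next y-line at t=1.4000; Δt_x=1.1547, Δt_y=2.0000
    x: enter (4,5) at t=0.7736
    y: enter (4,6) at t=1.4000
    x: enter (3,6) at t=1.9283
    x: enter (2,6) at t=3.0831
    y: enter (2,7) at t=3.4000
    x: enter (1,7) at t=4.2378
    x: enter (0,7) at t=5.3925 ← occupied
  → r_4 = 5.3925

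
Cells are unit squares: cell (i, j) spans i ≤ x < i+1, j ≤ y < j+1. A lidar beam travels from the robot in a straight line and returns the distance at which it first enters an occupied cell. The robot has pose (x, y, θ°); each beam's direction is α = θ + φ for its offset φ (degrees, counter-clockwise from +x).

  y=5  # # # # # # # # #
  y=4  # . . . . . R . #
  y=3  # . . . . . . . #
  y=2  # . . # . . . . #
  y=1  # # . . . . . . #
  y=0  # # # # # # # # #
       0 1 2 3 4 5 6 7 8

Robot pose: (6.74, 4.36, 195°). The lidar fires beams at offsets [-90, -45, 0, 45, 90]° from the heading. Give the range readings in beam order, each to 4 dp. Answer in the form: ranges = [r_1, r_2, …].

beam 1: φ=-90°, α=105°
  d=(-0.2588,0.9659)  start (6,4)  tX=2.8591 tY=0.6626  stride 1/|dx|=3.8637 1/|dy|=1.0353
    cross y-line → (6,5), t=0.6626 (wall)
  → r_1 = 0.6626
beam 2: φ=-45°, α=150°
  d=(-0.8660,0.5000)  start (6,4)  tX=0.8545 tY=1.2800  stride 1/|dx|=1.1547 1/|dy|=2.0000
    cross x-line → (5,4), t=0.8545
    cross y-line → (5,5), t=1.2800 (wall)
  → r_2 = 1.2800
beam 3: φ=0°, α=195°
  d=(-0.9659,-0.2588)  start (6,4)  tX=0.7661 tY=1.3909  stride 1/|dx|=1.0353 1/|dy|=3.8637
    cross x-line → (5,4), t=0.7661
    cross y-line → (5,3), t=1.3909
    cross x-line → (4,3), t=1.8014
    cross x-line → (3,3), t=2.8367
    cross x-line → (2,3), t=3.8719
    cross x-line → (1,3), t=4.9072
    cross y-line → (1,2), t=5.2546
    cross x-line → (0,2), t=5.9425 (wall)
  → r_3 = 5.9425
beam 4: φ=45°, α=240°
  d=(-0.5000,-0.8660)  start (6,4)  tX=1.4800 tY=0.4157  stride 1/|dx|=2.0000 1/|dy|=1.1547
    cross y-line → (6,3), t=0.4157
    cross x-line → (5,3), t=1.4800
    cross y-line → (5,2), t=1.5704
    cross y-line → (5,1), t=2.7251
    cross x-line → (4,1), t=3.4800
    cross y-line → (4,0), t=3.8798 (wall)
  → r_4 = 3.8798
beam 5: φ=90°, α=285°
  d=(0.2588,-0.9659)  start (6,4)  tX=1.0046 tY=0.3727  stride 1/|dx|=3.8637 1/|dy|=1.0353
    cross y-line → (6,3), t=0.3727
    cross x-line → (7,3), t=1.0046
    cross y-line → (7,2), t=1.4080
    cross y-line → (7,1), t=2.4433
    cross y-line → (7,0), t=3.4785 (wall)
  → r_5 = 3.4785

ranges = [0.6626, 1.2800, 5.9425, 3.8798, 3.4785]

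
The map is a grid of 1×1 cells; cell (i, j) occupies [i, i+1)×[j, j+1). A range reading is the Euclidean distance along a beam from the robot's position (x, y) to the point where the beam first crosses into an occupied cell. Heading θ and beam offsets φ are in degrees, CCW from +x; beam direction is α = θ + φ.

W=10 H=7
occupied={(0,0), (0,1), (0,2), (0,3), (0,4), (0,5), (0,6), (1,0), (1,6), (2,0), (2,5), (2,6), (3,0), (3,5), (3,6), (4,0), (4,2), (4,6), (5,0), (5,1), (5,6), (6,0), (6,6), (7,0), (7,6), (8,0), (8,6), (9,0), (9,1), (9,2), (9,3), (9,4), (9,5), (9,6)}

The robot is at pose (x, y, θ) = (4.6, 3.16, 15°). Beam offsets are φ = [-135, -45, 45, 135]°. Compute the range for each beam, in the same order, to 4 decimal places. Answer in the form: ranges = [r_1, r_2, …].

ranges = [0.1848, 0.3200, 3.2793, 4.1569]

beam 1: φ=-135°, α=240°
  cosα=-0.5000 sinα=-0.8660 | (4,3) | tMaxX 1.2000 tMaxY 0.1848 | tΔX 2.0000 tΔY 1.1547
    t=0.1848 [y] (4,2) — stop
  → r_1 = 0.1848
beam 2: φ=-45°, α=330°
  cosα=0.8660 sinα=-0.5000 | (4,3) | tMaxX 0.4619 tMaxY 0.3200 | tΔX 1.1547 tΔY 2.0000
    t=0.3200 [y] (4,2) — stop
  → r_2 = 0.3200
beam 3: φ=45°, α=60°
  cosα=0.5000 sinα=0.8660 | (4,3) | tMaxX 0.8000 tMaxY 0.9699 | tΔX 2.0000 tΔY 1.1547
    t=0.8000 [x] (5,3)
    t=0.9699 [y] (5,4)
    t=2.1246 [y] (5,5)
    t=2.8000 [x] (6,5)
    t=3.2793 [y] (6,6) — stop
  → r_3 = 3.2793
beam 4: φ=135°, α=150°
  cosα=-0.8660 sinα=0.5000 | (4,3) | tMaxX 0.6928 tMaxY 1.6800 | tΔX 1.1547 tΔY 2.0000
    t=0.6928 [x] (3,3)
    t=1.6800 [y] (3,4)
    t=1.8475 [x] (2,4)
    t=3.0022 [x] (1,4)
    t=3.6800 [y] (1,5)
    t=4.1569 [x] (0,5) — stop
  → r_4 = 4.1569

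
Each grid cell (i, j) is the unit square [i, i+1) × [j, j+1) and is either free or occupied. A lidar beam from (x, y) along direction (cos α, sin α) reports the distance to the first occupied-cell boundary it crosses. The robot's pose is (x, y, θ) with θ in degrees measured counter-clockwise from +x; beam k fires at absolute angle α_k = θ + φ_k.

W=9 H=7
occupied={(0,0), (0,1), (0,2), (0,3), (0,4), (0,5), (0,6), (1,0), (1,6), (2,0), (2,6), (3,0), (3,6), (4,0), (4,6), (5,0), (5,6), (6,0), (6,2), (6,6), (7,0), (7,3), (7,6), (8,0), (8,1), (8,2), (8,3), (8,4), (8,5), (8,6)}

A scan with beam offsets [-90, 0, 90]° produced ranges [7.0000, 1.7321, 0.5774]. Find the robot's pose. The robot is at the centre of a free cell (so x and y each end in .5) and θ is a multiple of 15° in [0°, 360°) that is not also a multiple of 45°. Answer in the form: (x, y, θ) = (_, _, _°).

(x, y, θ) = (1.5, 4.5, 60°)

Enumerate (i+0.5, j+0.5, θ) over the 33 free cells and 16 admissible headings. For each, cast all 3 beams and compare to the given ranges.
  (7.5, 5.5, 60°): beam 1 = 0.5774 ≠ 7.0000 ✗
  (5.5, 2.5, 210°): beam 1 = 4.0415 ≠ 7.0000 ✗
  (5.5, 1.5, 255°): beam 1 = 4.6587 ≠ 7.0000 ✗
  …
  (1.5, 4.5, 60°): r_1=7.0000, r_2=1.7321, r_3=0.5774 — all match ✓
No second candidate reproduces the full scan.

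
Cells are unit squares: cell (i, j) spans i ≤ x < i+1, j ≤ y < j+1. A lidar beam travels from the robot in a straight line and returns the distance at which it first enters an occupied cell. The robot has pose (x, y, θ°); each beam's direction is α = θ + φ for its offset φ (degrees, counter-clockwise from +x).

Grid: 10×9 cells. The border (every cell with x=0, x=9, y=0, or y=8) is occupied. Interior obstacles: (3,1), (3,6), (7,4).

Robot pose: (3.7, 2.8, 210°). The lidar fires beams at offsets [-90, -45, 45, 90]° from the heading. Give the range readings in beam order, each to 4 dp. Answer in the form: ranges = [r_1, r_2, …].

beam 1: φ=-90°, α=120°
  d=(-0.5000,0.8660)  start (3,2)  tX=1.4000 tY=0.2309  stride 1/|dx|=2.0000 1/|dy|=1.1547
    cross y-line → (3,3), t=0.2309
    cross y-line → (3,4), t=1.3856
    cross x-line → (2,4), t=1.4000
    cross y-line → (2,5), t=2.5403
    cross x-line → (1,5), t=3.4000
    cross y-line → (1,6), t=3.6950
    cross y-line → (1,7), t=4.8497
    cross x-line → (0,7), t=5.4000 (wall)
  → r_1 = 5.4000
beam 2: φ=-45°, α=165°
  d=(-0.9659,0.2588)  start (3,2)  tX=0.7247 tY=0.7727  stride 1/|dx|=1.0353 1/|dy|=3.8637
    cross x-line → (2,2), t=0.7247
    cross y-line → (2,3), t=0.7727
    cross x-line → (1,3), t=1.7600
    cross x-line → (0,3), t=2.7952 (wall)
  → r_2 = 2.7952
beam 3: φ=45°, α=255°
  d=(-0.2588,-0.9659)  start (3,2)  tX=2.7046 tY=0.8282  stride 1/|dx|=3.8637 1/|dy|=1.0353
    cross y-line → (3,1), t=0.8282 (wall)
  → r_3 = 0.8282
beam 4: φ=90°, α=300°
  d=(0.5000,-0.8660)  start (3,2)  tX=0.6000 tY=0.9238  stride 1/|dx|=2.0000 1/|dy|=1.1547
    cross x-line → (4,2), t=0.6000
    cross y-line → (4,1), t=0.9238
    cross y-line → (4,0), t=2.0785 (wall)
  → r_4 = 2.0785

ranges = [5.4000, 2.7952, 0.8282, 2.0785]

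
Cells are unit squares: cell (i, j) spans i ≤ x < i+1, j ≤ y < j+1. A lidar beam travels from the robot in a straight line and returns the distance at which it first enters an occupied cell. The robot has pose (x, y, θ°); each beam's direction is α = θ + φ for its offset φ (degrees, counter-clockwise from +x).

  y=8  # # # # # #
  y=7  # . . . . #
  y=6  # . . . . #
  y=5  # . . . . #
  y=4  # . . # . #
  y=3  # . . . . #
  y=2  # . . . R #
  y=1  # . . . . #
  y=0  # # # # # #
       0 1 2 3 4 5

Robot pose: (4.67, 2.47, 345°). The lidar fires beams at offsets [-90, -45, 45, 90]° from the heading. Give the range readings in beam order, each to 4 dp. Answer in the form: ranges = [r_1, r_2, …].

ranges = [1.5219, 0.6600, 0.3811, 1.2750]

beam 1: φ=-90°, α=255°
  dir = (cos 255°, sin 255°) = (-0.2588, -0.9659); from cell (4,2)
  next x-line at t=2.5887, next y-line at t=0.4866; Δt_x=3.8637, Δt_y=1.0353
    y: enter (4,1) at t=0.4866
    y: enter (4,0) at t=1.5219 ← occupied
  → r_1 = 1.5219
beam 2: φ=-45°, α=300°
  dir = (cos 300°, sin 300°) = (0.5000, -0.8660); from cell (4,2)
  next x-line at t=0.6600, next y-line at t=0.5427; Δt_x=2.0000, Δt_y=1.1547
    y: enter (4,1) at t=0.5427
    x: enter (5,1) at t=0.6600 ← occupied
  → r_2 = 0.6600
beam 3: φ=45°, α=30°
  dir = (cos 30°, sin 30°) = (0.8660, 0.5000); from cell (4,2)
  next x-line at t=0.3811, next y-line at t=1.0600; Δt_x=1.1547, Δt_y=2.0000
    x: enter (5,2) at t=0.3811 ← occupied
  → r_3 = 0.3811
beam 4: φ=90°, α=75°
  dir = (cos 75°, sin 75°) = (0.2588, 0.9659); from cell (4,2)
  next x-line at t=1.2750, next y-line at t=0.5487; Δt_x=3.8637, Δt_y=1.0353
    y: enter (4,3) at t=0.5487
    x: enter (5,3) at t=1.2750 ← occupied
  → r_4 = 1.2750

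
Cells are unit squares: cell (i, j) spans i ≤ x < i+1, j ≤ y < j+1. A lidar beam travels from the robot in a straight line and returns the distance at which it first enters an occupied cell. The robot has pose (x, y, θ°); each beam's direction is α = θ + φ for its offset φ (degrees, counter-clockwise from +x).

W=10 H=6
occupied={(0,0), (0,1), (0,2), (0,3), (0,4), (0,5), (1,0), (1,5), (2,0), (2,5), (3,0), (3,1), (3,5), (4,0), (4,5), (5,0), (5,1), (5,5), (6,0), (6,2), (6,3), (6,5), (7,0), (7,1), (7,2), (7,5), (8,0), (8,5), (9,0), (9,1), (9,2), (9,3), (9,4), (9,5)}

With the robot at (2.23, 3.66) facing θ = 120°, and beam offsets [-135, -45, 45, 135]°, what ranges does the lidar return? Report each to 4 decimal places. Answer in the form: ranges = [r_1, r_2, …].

beam 1: φ=-135°, α=345°
  direction (0.9659, -0.2588); cell (2,3); t to first gridline: x 0.7972, y 2.5500 (then +1.0353 / +3.8637)
    (3,3) via x @ 0.7972
    (4,3) via x @ 1.8324
    (4,2) via y @ 2.5500
    (5,2) via x @ 2.8677
    (6,2) via x @ 3.9030  # hit
  → r_1 = 3.9030
beam 2: φ=-45°, α=75°
  direction (0.2588, 0.9659); cell (2,3); t to first gridline: x 2.9751, y 0.3520 (then +3.8637 / +1.0353)
    (2,4) via y @ 0.3520
    (2,5) via y @ 1.3873  # hit
  → r_2 = 1.3873
beam 3: φ=45°, α=165°
  direction (-0.9659, 0.2588); cell (2,3); t to first gridline: x 0.2381, y 1.3137 (then +1.0353 / +3.8637)
    (1,3) via x @ 0.2381
    (0,3) via x @ 1.2734  # hit
  → r_3 = 1.2734
beam 4: φ=135°, α=255°
  direction (-0.2588, -0.9659); cell (2,3); t to first gridline: x 0.8887, y 0.6833 (then +3.8637 / +1.0353)
    (2,2) via y @ 0.6833
    (1,2) via x @ 0.8887
    (1,1) via y @ 1.7186
    (1,0) via y @ 2.7538  # hit
  → r_4 = 2.7538

ranges = [3.9030, 1.3873, 1.2734, 2.7538]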